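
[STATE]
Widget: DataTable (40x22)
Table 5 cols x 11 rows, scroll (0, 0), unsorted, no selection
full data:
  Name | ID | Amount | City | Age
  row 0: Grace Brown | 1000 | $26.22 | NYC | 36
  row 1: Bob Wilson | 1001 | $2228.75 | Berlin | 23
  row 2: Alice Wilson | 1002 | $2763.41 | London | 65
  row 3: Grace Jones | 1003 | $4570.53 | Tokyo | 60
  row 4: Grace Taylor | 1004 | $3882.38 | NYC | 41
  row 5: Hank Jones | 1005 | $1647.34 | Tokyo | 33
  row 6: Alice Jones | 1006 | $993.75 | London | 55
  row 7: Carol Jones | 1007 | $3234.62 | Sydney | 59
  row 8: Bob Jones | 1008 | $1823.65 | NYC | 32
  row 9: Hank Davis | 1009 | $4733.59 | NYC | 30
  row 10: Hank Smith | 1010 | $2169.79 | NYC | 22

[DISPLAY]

Name        │ID  │Amount  │City  │Age   
────────────┼────┼────────┼──────┼───   
Grace Brown │1000│$26.22  │NYC   │36    
Bob Wilson  │1001│$2228.75│Berlin│23    
Alice Wilson│1002│$2763.41│London│65    
Grace Jones │1003│$4570.53│Tokyo │60    
Grace Taylor│1004│$3882.38│NYC   │41    
Hank Jones  │1005│$1647.34│Tokyo │33    
Alice Jones │1006│$993.75 │London│55    
Carol Jones │1007│$3234.62│Sydney│59    
Bob Jones   │1008│$1823.65│NYC   │32    
Hank Davis  │1009│$4733.59│NYC   │30    
Hank Smith  │1010│$2169.79│NYC   │22    
                                        
                                        
                                        
                                        
                                        
                                        
                                        
                                        
                                        


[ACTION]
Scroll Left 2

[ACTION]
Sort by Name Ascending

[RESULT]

Name       ▲│ID  │Amount  │City  │Age   
────────────┼────┼────────┼──────┼───   
Alice Jones │1006│$993.75 │London│55    
Alice Wilson│1002│$2763.41│London│65    
Bob Jones   │1008│$1823.65│NYC   │32    
Bob Wilson  │1001│$2228.75│Berlin│23    
Carol Jones │1007│$3234.62│Sydney│59    
Grace Brown │1000│$26.22  │NYC   │36    
Grace Jones │1003│$4570.53│Tokyo │60    
Grace Taylor│1004│$3882.38│NYC   │41    
Hank Davis  │1009│$4733.59│NYC   │30    
Hank Jones  │1005│$1647.34│Tokyo │33    
Hank Smith  │1010│$2169.79│NYC   │22    
                                        
                                        
                                        
                                        
                                        
                                        
                                        
                                        
                                        


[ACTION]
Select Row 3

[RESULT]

Name       ▲│ID  │Amount  │City  │Age   
────────────┼────┼────────┼──────┼───   
Alice Jones │1006│$993.75 │London│55    
Alice Wilson│1002│$2763.41│London│65    
Bob Jones   │1008│$1823.65│NYC   │32    
>ob Wilson  │1001│$2228.75│Berlin│23    
Carol Jones │1007│$3234.62│Sydney│59    
Grace Brown │1000│$26.22  │NYC   │36    
Grace Jones │1003│$4570.53│Tokyo │60    
Grace Taylor│1004│$3882.38│NYC   │41    
Hank Davis  │1009│$4733.59│NYC   │30    
Hank Jones  │1005│$1647.34│Tokyo │33    
Hank Smith  │1010│$2169.79│NYC   │22    
                                        
                                        
                                        
                                        
                                        
                                        
                                        
                                        
                                        


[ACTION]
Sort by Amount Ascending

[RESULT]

Name        │ID  │Amount ▲│City  │Age   
────────────┼────┼────────┼──────┼───   
Grace Brown │1000│$26.22  │NYC   │36    
Alice Jones │1006│$993.75 │London│55    
Hank Jones  │1005│$1647.34│Tokyo │33    
>ob Jones   │1008│$1823.65│NYC   │32    
Hank Smith  │1010│$2169.79│NYC   │22    
Bob Wilson  │1001│$2228.75│Berlin│23    
Alice Wilson│1002│$2763.41│London│65    
Carol Jones │1007│$3234.62│Sydney│59    
Grace Taylor│1004│$3882.38│NYC   │41    
Grace Jones │1003│$4570.53│Tokyo │60    
Hank Davis  │1009│$4733.59│NYC   │30    
                                        
                                        
                                        
                                        
                                        
                                        
                                        
                                        
                                        


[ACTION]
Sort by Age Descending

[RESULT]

Name        │ID  │Amount  │City  │Ag▼   
────────────┼────┼────────┼──────┼───   
Alice Wilson│1002│$2763.41│London│65    
Grace Jones │1003│$4570.53│Tokyo │60    
Carol Jones │1007│$3234.62│Sydney│59    
>lice Jones │1006│$993.75 │London│55    
Grace Taylor│1004│$3882.38│NYC   │41    
Grace Brown │1000│$26.22  │NYC   │36    
Hank Jones  │1005│$1647.34│Tokyo │33    
Bob Jones   │1008│$1823.65│NYC   │32    
Hank Davis  │1009│$4733.59│NYC   │30    
Bob Wilson  │1001│$2228.75│Berlin│23    
Hank Smith  │1010│$2169.79│NYC   │22    
                                        
                                        
                                        
                                        
                                        
                                        
                                        
                                        
                                        


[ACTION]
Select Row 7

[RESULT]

Name        │ID  │Amount  │City  │Ag▼   
────────────┼────┼────────┼──────┼───   
Alice Wilson│1002│$2763.41│London│65    
Grace Jones │1003│$4570.53│Tokyo │60    
Carol Jones │1007│$3234.62│Sydney│59    
Alice Jones │1006│$993.75 │London│55    
Grace Taylor│1004│$3882.38│NYC   │41    
Grace Brown │1000│$26.22  │NYC   │36    
Hank Jones  │1005│$1647.34│Tokyo │33    
>ob Jones   │1008│$1823.65│NYC   │32    
Hank Davis  │1009│$4733.59│NYC   │30    
Bob Wilson  │1001│$2228.75│Berlin│23    
Hank Smith  │1010│$2169.79│NYC   │22    
                                        
                                        
                                        
                                        
                                        
                                        
                                        
                                        
                                        


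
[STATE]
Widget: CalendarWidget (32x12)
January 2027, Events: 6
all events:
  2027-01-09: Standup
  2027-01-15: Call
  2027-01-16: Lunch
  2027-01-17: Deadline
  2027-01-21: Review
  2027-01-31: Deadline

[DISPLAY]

          January 2027          
Mo Tu We Th Fr Sa Su            
             1  2  3            
 4  5  6  7  8  9* 10           
11 12 13 14 15* 16* 17*         
18 19 20 21* 22 23 24           
25 26 27 28 29 30 31*           
                                
                                
                                
                                
                                


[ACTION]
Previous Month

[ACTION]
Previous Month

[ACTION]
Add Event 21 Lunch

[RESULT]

         November 2026          
Mo Tu We Th Fr Sa Su            
                   1            
 2  3  4  5  6  7  8            
 9 10 11 12 13 14 15            
16 17 18 19 20 21* 22           
23 24 25 26 27 28 29            
30                              
                                
                                
                                
                                


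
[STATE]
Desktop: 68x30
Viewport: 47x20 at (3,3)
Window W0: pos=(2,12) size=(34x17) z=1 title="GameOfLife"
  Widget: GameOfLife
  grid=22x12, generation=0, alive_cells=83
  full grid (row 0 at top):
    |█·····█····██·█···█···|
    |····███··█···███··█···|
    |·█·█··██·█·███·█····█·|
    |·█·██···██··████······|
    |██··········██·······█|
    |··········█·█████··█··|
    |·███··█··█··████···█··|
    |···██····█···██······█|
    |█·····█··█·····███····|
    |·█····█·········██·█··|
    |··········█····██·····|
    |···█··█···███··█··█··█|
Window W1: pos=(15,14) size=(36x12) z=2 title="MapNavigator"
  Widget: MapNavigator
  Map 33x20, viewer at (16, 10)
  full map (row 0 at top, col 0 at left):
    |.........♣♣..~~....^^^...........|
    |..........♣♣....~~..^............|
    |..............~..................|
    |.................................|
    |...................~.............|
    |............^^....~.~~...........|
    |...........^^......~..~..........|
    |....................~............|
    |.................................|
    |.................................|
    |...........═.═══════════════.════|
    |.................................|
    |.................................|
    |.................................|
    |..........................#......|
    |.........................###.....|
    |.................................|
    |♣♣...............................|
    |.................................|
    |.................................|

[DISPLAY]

                                               
                                               
                                               
                                               
                                               
                                               
                                               
                                               
                                               
━━━━━━━━━━━━━━━━━━━━━━━━━━━━━━━━┓              
 GameOfLife                     ┃              
────────────┏━━━━━━━━━━━━━━━━━━━━━━━━━━━━━━━━━━
Gen: 0      ┃ MapNavigator                     
█·····█····█┠──────────────────────────────────
····███··█··┃ ...........^^......~..~..........
·█·█··██·█·█┃ ....................~............
·█·██···██··┃ .................................
██··········┃ .................................
··········█·┃ ...........═.═══@═══════════.════
·███··█··█··┃ .................................


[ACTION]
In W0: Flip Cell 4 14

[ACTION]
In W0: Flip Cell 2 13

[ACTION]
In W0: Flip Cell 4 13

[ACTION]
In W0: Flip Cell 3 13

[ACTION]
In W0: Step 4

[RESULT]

                                               
                                               
                                               
                                               
                                               
                                               
                                               
                                               
                                               
━━━━━━━━━━━━━━━━━━━━━━━━━━━━━━━━┓              
 GameOfLife                     ┃              
────────────┏━━━━━━━━━━━━━━━━━━━━━━━━━━━━━━━━━━
Gen: 4      ┃ MapNavigator                     
·····██·····┠──────────────────────────────────
··█████·····┃ ...........^^......~..~..........
·████·······┃ ....................~............
█···█··██···┃ .................................
█·███····█··┃ .................................
█··██··█···█┃ ...........═.═══@═══════════.════
····██······┃ .................................


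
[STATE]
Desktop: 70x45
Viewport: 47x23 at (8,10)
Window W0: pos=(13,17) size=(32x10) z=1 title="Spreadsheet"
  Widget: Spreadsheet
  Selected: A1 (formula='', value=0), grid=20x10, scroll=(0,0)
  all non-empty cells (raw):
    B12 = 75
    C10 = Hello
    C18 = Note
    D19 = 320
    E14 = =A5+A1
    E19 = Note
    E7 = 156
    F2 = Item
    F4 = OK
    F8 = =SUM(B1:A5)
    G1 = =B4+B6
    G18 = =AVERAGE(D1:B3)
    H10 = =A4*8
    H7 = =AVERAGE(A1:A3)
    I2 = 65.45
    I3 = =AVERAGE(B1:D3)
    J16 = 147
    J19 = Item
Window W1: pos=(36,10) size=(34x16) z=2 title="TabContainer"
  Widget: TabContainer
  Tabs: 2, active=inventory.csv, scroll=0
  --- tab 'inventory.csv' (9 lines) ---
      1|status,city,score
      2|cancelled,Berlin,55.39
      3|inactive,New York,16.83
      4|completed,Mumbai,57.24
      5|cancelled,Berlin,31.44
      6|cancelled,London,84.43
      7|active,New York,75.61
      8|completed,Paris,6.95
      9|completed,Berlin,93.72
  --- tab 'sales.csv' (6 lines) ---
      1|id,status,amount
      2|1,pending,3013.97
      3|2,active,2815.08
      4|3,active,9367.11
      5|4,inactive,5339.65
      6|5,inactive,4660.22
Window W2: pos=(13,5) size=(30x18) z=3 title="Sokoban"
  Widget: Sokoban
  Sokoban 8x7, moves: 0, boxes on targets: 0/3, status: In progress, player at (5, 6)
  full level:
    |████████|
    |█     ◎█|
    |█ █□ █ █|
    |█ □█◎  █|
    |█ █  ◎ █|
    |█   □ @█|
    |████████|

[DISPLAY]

     ┃█ █□ █ █                    ┃━━━━━━━━━━━━
     ┃█ □█◎  █                    ┃ntainer     
     ┃█ █  ◎ █                    ┃────────────
     ┃█   □ @█                    ┃tory.csv]│ s
     ┃████████                    ┃────────────
     ┃Moves: 0  0/3               ┃,city,score 
     ┃                            ┃led,Berlin,5
     ┃                            ┃ve,New York,
     ┃                            ┃ted,Mumbai,5
     ┃                            ┃led,Berlin,3
     ┃                            ┃led,London,8
     ┃                            ┃,New York,75
     ┗━━━━━━━━━━━━━━━━━━━━━━━━━━━━┛ted,Paris,6.
     ┃  1      [0]       0  ┃completed,Berlin,9
     ┃  2        0       0  ┃                  
     ┃  3        0       0  ┗━━━━━━━━━━━━━━━━━━
     ┗━━━━━━━━━━━━━━━━━━━━━━━━━━━━━━┛          
                                               
                                               
                                               
                                               
                                               
                                               


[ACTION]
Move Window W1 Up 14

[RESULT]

     ┃█ █□ █ █                    ┃led,London,8
     ┃█ □█◎  █                    ┃,New York,75
     ┃█ █  ◎ █                    ┃ted,Paris,6.
     ┃█   □ @█                    ┃ted,Berlin,9
     ┃████████                    ┃            
     ┃Moves: 0  0/3               ┃━━━━━━━━━━━━
     ┃                            ┃            
     ┃                            ┃━┓          
     ┃                            ┃ ┃          
     ┃                            ┃─┨          
     ┃                            ┃ ┃          
     ┃                            ┃ ┃          
     ┗━━━━━━━━━━━━━━━━━━━━━━━━━━━━┛-┃          
     ┃  1      [0]       0       0  ┃          
     ┃  2        0       0       0  ┃          
     ┃  3        0       0       0  ┃          
     ┗━━━━━━━━━━━━━━━━━━━━━━━━━━━━━━┛          
                                               
                                               
                                               
                                               
                                               
                                               


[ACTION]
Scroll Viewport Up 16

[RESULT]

                            ┏━━━━━━━━━━━━━━━━━━
                            ┃ TabContainer     
                            ┠──────────────────
                            ┃[inventory.csv]│ s
                            ┃──────────────────
     ┏━━━━━━━━━━━━━━━━━━━━━━━━━━━━┓,city,score 
     ┃ Sokoban                    ┃led,Berlin,5
     ┠────────────────────────────┨ve,New York,
     ┃████████                    ┃ted,Mumbai,5
     ┃█     ◎█                    ┃led,Berlin,3
     ┃█ █□ █ █                    ┃led,London,8
     ┃█ □█◎  █                    ┃,New York,75
     ┃█ █  ◎ █                    ┃ted,Paris,6.
     ┃█   □ @█                    ┃ted,Berlin,9
     ┃████████                    ┃            
     ┃Moves: 0  0/3               ┃━━━━━━━━━━━━
     ┃                            ┃            
     ┃                            ┃━┓          
     ┃                            ┃ ┃          
     ┃                            ┃─┨          
     ┃                            ┃ ┃          
     ┃                            ┃ ┃          
     ┗━━━━━━━━━━━━━━━━━━━━━━━━━━━━┛-┃          


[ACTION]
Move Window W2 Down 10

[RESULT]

                            ┏━━━━━━━━━━━━━━━━━━
                            ┃ TabContainer     
                            ┠──────────────────
                            ┃[inventory.csv]│ s
                            ┃──────────────────
                            ┃status,city,score 
                            ┃cancelled,Berlin,5
                            ┃inactive,New York,
                            ┃completed,Mumbai,5
                            ┃cancelled,Berlin,3
                            ┃cancelled,London,8
                            ┃active,New York,75
                            ┃completed,Paris,6.
                            ┃completed,Berlin,9
                            ┃                  
     ┏━━━━━━━━━━━━━━━━━━━━━━━━━━━━┓━━━━━━━━━━━━
     ┃ Sokoban                    ┃            
     ┠────────────────────────────┨━┓          
     ┃████████                    ┃ ┃          
     ┃█     ◎█                    ┃─┨          
     ┃█ █□ █ █                    ┃ ┃          
     ┃█ □█◎  █                    ┃ ┃          
     ┃█ █  ◎ █                    ┃-┃          


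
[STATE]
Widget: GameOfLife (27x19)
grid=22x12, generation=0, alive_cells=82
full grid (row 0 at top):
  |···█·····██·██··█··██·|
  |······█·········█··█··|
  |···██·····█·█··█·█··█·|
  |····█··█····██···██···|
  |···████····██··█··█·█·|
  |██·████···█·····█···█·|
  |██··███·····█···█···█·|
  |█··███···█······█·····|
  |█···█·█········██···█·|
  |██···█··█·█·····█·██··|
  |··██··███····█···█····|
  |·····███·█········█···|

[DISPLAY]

Gen: 0                     
···█·····██·██··█··██·     
······█·········█··█··     
···██·····█·█··█·█··█·     
····█··█····██···██···     
···████····██··█··█·█·     
██·████···█·····█···█·     
██··███·····█···█···█·     
█··███···█······█·····     
█···█·█········██···█·     
██···█··█·█·····█·██··     
··██··███····█···█····     
·····███·█········█···     
                           
                           
                           
                           
                           
                           


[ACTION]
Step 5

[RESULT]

Gen: 5                     
···········█··██████··     
··········██·██····█··     
··██······██·██·█·····     
··██·████····█···█····     
·███·███······███·····     
·············█········     
█·█·········█·········     
······················     
········██············     
········██·······██···     
··················███·     
··················██··     
                           
                           
                           
                           
                           
                           


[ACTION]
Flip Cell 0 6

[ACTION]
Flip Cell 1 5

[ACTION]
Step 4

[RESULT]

Gen: 9                     
·············███·█····     
·····█·······█·█·█····     
····██················     
···█···█····█·········     
··██·█·█····█·█·······     
····████··············     
······················     
······················     
········██············     
········██············     
······················     
······················     
                           
                           
                           
                           
                           
                           


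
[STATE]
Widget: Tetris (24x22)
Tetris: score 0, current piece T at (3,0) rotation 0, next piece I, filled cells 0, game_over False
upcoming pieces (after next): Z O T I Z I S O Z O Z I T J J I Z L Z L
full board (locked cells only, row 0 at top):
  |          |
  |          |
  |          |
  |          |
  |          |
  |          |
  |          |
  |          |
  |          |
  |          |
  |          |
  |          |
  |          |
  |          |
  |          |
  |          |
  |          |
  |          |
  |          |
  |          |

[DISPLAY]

    ▒     │Next:        
   ▒▒▒    │████         
          │             
          │             
          │             
          │             
          │Score:       
          │0            
          │             
          │             
          │             
          │             
          │             
          │             
          │             
          │             
          │             
          │             
          │             
          │             
          │             
          │             


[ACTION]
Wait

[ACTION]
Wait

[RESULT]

          │Next:        
          │████         
    ▒     │             
   ▒▒▒    │             
          │             
          │             
          │Score:       
          │0            
          │             
          │             
          │             
          │             
          │             
          │             
          │             
          │             
          │             
          │             
          │             
          │             
          │             
          │             


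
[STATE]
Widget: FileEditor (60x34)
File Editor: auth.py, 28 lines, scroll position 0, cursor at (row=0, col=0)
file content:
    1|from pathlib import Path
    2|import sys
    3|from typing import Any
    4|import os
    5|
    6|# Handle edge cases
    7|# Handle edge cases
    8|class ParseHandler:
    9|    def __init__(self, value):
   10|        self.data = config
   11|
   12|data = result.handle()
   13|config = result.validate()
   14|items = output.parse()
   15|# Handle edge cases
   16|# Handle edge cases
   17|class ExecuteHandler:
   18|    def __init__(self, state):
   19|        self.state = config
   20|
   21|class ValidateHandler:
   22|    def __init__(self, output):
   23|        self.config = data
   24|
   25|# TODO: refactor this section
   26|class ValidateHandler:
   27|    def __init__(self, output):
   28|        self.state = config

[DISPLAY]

█rom pathlib import Path                                   ▲
import sys                                                 █
from typing import Any                                     ░
import os                                                  ░
                                                           ░
# Handle edge cases                                        ░
# Handle edge cases                                        ░
class ParseHandler:                                        ░
    def __init__(self, value):                             ░
        self.data = config                                 ░
                                                           ░
data = result.handle()                                     ░
config = result.validate()                                 ░
items = output.parse()                                     ░
# Handle edge cases                                        ░
# Handle edge cases                                        ░
class ExecuteHandler:                                      ░
    def __init__(self, state):                             ░
        self.state = config                                ░
                                                           ░
class ValidateHandler:                                     ░
    def __init__(self, output):                            ░
        self.config = data                                 ░
                                                           ░
# TODO: refactor this section                              ░
class ValidateHandler:                                     ░
    def __init__(self, output):                            ░
        self.state = config                                ░
                                                           ░
                                                           ░
                                                           ░
                                                           ░
                                                           ░
                                                           ▼


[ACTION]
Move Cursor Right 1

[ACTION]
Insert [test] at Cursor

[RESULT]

ftest█om pathlib import Path                               ▲
import sys                                                 █
from typing import Any                                     ░
import os                                                  ░
                                                           ░
# Handle edge cases                                        ░
# Handle edge cases                                        ░
class ParseHandler:                                        ░
    def __init__(self, value):                             ░
        self.data = config                                 ░
                                                           ░
data = result.handle()                                     ░
config = result.validate()                                 ░
items = output.parse()                                     ░
# Handle edge cases                                        ░
# Handle edge cases                                        ░
class ExecuteHandler:                                      ░
    def __init__(self, state):                             ░
        self.state = config                                ░
                                                           ░
class ValidateHandler:                                     ░
    def __init__(self, output):                            ░
        self.config = data                                 ░
                                                           ░
# TODO: refactor this section                              ░
class ValidateHandler:                                     ░
    def __init__(self, output):                            ░
        self.state = config                                ░
                                                           ░
                                                           ░
                                                           ░
                                                           ░
                                                           ░
                                                           ▼


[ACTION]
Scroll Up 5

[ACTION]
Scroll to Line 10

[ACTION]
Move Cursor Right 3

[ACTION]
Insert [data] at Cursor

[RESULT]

ftestromdata█pathlib import Path                           ▲
import sys                                                 █
from typing import Any                                     ░
import os                                                  ░
                                                           ░
# Handle edge cases                                        ░
# Handle edge cases                                        ░
class ParseHandler:                                        ░
    def __init__(self, value):                             ░
        self.data = config                                 ░
                                                           ░
data = result.handle()                                     ░
config = result.validate()                                 ░
items = output.parse()                                     ░
# Handle edge cases                                        ░
# Handle edge cases                                        ░
class ExecuteHandler:                                      ░
    def __init__(self, state):                             ░
        self.state = config                                ░
                                                           ░
class ValidateHandler:                                     ░
    def __init__(self, output):                            ░
        self.config = data                                 ░
                                                           ░
# TODO: refactor this section                              ░
class ValidateHandler:                                     ░
    def __init__(self, output):                            ░
        self.state = config                                ░
                                                           ░
                                                           ░
                                                           ░
                                                           ░
                                                           ░
                                                           ▼


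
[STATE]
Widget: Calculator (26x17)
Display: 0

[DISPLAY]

                         0
┌───┬───┬───┬───┐         
│ 7 │ 8 │ 9 │ ÷ │         
├───┼───┼───┼───┤         
│ 4 │ 5 │ 6 │ × │         
├───┼───┼───┼───┤         
│ 1 │ 2 │ 3 │ - │         
├───┼───┼───┼───┤         
│ 0 │ . │ = │ + │         
├───┼───┼───┼───┤         
│ C │ MC│ MR│ M+│         
└───┴───┴───┴───┘         
                          
                          
                          
                          
                          


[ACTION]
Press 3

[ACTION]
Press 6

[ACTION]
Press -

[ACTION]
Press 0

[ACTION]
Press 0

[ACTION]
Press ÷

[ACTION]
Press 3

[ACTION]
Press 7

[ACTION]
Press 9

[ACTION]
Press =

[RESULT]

             0.09498680739
┌───┬───┬───┬───┐         
│ 7 │ 8 │ 9 │ ÷ │         
├───┼───┼───┼───┤         
│ 4 │ 5 │ 6 │ × │         
├───┼───┼───┼───┤         
│ 1 │ 2 │ 3 │ - │         
├───┼───┼───┼───┤         
│ 0 │ . │ = │ + │         
├───┼───┼───┼───┤         
│ C │ MC│ MR│ M+│         
└───┴───┴───┴───┘         
                          
                          
                          
                          
                          


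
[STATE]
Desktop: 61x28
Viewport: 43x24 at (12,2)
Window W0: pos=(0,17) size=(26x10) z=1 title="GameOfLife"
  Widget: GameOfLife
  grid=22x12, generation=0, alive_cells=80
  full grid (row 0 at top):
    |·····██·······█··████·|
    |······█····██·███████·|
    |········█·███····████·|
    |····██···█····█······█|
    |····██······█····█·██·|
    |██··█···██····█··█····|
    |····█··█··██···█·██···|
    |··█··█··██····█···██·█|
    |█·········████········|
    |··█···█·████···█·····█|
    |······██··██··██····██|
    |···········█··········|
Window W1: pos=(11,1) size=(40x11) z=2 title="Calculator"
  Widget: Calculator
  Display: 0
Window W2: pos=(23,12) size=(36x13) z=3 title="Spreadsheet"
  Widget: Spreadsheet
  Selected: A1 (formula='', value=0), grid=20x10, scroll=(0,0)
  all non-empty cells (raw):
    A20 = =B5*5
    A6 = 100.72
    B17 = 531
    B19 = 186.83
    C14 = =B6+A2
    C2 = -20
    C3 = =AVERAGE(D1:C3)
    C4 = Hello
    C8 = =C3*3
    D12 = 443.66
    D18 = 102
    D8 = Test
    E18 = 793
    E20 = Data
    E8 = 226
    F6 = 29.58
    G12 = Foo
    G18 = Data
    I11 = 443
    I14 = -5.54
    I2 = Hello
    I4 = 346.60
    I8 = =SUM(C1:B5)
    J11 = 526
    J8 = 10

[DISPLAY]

 Calculator                           ┃    
──────────────────────────────────────┨    
                                     0┃    
┌───┬───┬───┬───┐                     ┃    
│ 7 │ 8 │ 9 │ ÷ │                     ┃    
├───┼───┼───┼───┤                     ┃    
│ 4 │ 5 │ 6 │ × │                     ┃    
├───┼───┼───┼───┤                     ┃    
│ 1 │ 2 │ 3 │ - │                     ┃    
━━━━━━━━━━━━━━━━━━━━━━━━━━━━━━━━━━━━━━┛    
           ┏━━━━━━━━━━━━━━━━━━━━━━━━━━━━━━━
           ┃ Spreadsheet                   
           ┠───────────────────────────────
           ┃A1:                            
           ┃       A       B       C       
━━━━━━━━━━━┃-------------------------------
           ┃  1      [0]       0       0   
───────────┃  2        0       0     -20   
           ┃  3        0       0#CIRC!     
···█······█┃  4        0       0Hello      
·█····█·██·┃  5        0       0       0   
···█··█····┃  6   100.72       0       0   
█···█·██···┗━━━━━━━━━━━━━━━━━━━━━━━━━━━━━━━
···█···██·█  ┃                             


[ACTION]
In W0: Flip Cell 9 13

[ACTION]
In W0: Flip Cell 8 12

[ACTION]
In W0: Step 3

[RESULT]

 Calculator                           ┃    
──────────────────────────────────────┨    
                                     0┃    
┌───┬───┬───┬───┐                     ┃    
│ 7 │ 8 │ 9 │ ÷ │                     ┃    
├───┼───┼───┼───┤                     ┃    
│ 4 │ 5 │ 6 │ × │                     ┃    
├───┼───┼───┼───┤                     ┃    
│ 1 │ 2 │ 3 │ - │                     ┃    
━━━━━━━━━━━━━━━━━━━━━━━━━━━━━━━━━━━━━━┛    
           ┏━━━━━━━━━━━━━━━━━━━━━━━━━━━━━━━
           ┃ Spreadsheet                   
           ┠───────────────────────────────
           ┃A1:                            
           ┃       A       B       C       
━━━━━━━━━━━┃-------------------------------
           ┃  1      [0]       0       0   
───────────┃  2        0       0     -20   
           ┃  3        0       0#CIRC!     
·█·██··█···┃  4        0       0Hello      
·██·███····┃  5        0       0       0   
·█··█·█···█┃  6   100.72       0       0   
··········█┗━━━━━━━━━━━━━━━━━━━━━━━━━━━━━━━
██··█······  ┃                             


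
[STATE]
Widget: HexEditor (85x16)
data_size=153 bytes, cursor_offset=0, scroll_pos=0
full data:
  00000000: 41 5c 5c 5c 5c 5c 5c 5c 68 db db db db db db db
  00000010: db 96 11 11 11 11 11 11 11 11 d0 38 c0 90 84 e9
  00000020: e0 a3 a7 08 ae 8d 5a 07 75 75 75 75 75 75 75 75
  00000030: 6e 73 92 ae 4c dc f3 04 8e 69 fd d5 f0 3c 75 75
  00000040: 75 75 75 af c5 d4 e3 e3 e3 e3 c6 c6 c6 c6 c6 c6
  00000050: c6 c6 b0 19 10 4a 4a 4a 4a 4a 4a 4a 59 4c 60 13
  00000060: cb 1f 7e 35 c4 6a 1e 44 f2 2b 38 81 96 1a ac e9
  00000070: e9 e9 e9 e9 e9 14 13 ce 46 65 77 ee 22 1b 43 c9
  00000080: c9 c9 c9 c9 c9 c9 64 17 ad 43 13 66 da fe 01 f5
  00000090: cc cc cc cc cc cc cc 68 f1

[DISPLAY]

00000000  41 5c 5c 5c 5c 5c 5c 5c  68 db db db db db db db  |A\\\\\\\h.......|       
00000010  db 96 11 11 11 11 11 11  11 11 d0 38 c0 90 84 e9  |...........8....|       
00000020  e0 a3 a7 08 ae 8d 5a 07  75 75 75 75 75 75 75 75  |......Z.uuuuuuuu|       
00000030  6e 73 92 ae 4c dc f3 04  8e 69 fd d5 f0 3c 75 75  |ns..L....i...<uu|       
00000040  75 75 75 af c5 d4 e3 e3  e3 e3 c6 c6 c6 c6 c6 c6  |uuu.............|       
00000050  c6 c6 b0 19 10 4a 4a 4a  4a 4a 4a 4a 59 4c 60 13  |.....JJJJJJJYL`.|       
00000060  cb 1f 7e 35 c4 6a 1e 44  f2 2b 38 81 96 1a ac e9  |..~5.j.D.+8.....|       
00000070  e9 e9 e9 e9 e9 14 13 ce  46 65 77 ee 22 1b 43 c9  |........Few.".C.|       
00000080  c9 c9 c9 c9 c9 c9 64 17  ad 43 13 66 da fe 01 f5  |......d..C.f....|       
00000090  cc cc cc cc cc cc cc 68  f1                       |.......h.       |       
                                                                                     
                                                                                     
                                                                                     
                                                                                     
                                                                                     
                                                                                     


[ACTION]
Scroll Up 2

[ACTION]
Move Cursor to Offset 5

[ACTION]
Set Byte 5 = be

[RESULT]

00000000  41 5c 5c 5c 5c BE 5c 5c  68 db db db db db db db  |A\\\\.\\h.......|       
00000010  db 96 11 11 11 11 11 11  11 11 d0 38 c0 90 84 e9  |...........8....|       
00000020  e0 a3 a7 08 ae 8d 5a 07  75 75 75 75 75 75 75 75  |......Z.uuuuuuuu|       
00000030  6e 73 92 ae 4c dc f3 04  8e 69 fd d5 f0 3c 75 75  |ns..L....i...<uu|       
00000040  75 75 75 af c5 d4 e3 e3  e3 e3 c6 c6 c6 c6 c6 c6  |uuu.............|       
00000050  c6 c6 b0 19 10 4a 4a 4a  4a 4a 4a 4a 59 4c 60 13  |.....JJJJJJJYL`.|       
00000060  cb 1f 7e 35 c4 6a 1e 44  f2 2b 38 81 96 1a ac e9  |..~5.j.D.+8.....|       
00000070  e9 e9 e9 e9 e9 14 13 ce  46 65 77 ee 22 1b 43 c9  |........Few.".C.|       
00000080  c9 c9 c9 c9 c9 c9 64 17  ad 43 13 66 da fe 01 f5  |......d..C.f....|       
00000090  cc cc cc cc cc cc cc 68  f1                       |.......h.       |       
                                                                                     
                                                                                     
                                                                                     
                                                                                     
                                                                                     
                                                                                     


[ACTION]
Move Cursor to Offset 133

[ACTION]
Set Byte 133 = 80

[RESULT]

00000000  41 5c 5c 5c 5c be 5c 5c  68 db db db db db db db  |A\\\\.\\h.......|       
00000010  db 96 11 11 11 11 11 11  11 11 d0 38 c0 90 84 e9  |...........8....|       
00000020  e0 a3 a7 08 ae 8d 5a 07  75 75 75 75 75 75 75 75  |......Z.uuuuuuuu|       
00000030  6e 73 92 ae 4c dc f3 04  8e 69 fd d5 f0 3c 75 75  |ns..L....i...<uu|       
00000040  75 75 75 af c5 d4 e3 e3  e3 e3 c6 c6 c6 c6 c6 c6  |uuu.............|       
00000050  c6 c6 b0 19 10 4a 4a 4a  4a 4a 4a 4a 59 4c 60 13  |.....JJJJJJJYL`.|       
00000060  cb 1f 7e 35 c4 6a 1e 44  f2 2b 38 81 96 1a ac e9  |..~5.j.D.+8.....|       
00000070  e9 e9 e9 e9 e9 14 13 ce  46 65 77 ee 22 1b 43 c9  |........Few.".C.|       
00000080  c9 c9 c9 c9 c9 80 64 17  ad 43 13 66 da fe 01 f5  |......d..C.f....|       
00000090  cc cc cc cc cc cc cc 68  f1                       |.......h.       |       
                                                                                     
                                                                                     
                                                                                     
                                                                                     
                                                                                     
                                                                                     


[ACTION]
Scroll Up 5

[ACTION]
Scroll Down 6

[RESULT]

00000060  cb 1f 7e 35 c4 6a 1e 44  f2 2b 38 81 96 1a ac e9  |..~5.j.D.+8.....|       
00000070  e9 e9 e9 e9 e9 14 13 ce  46 65 77 ee 22 1b 43 c9  |........Few.".C.|       
00000080  c9 c9 c9 c9 c9 80 64 17  ad 43 13 66 da fe 01 f5  |......d..C.f....|       
00000090  cc cc cc cc cc cc cc 68  f1                       |.......h.       |       
                                                                                     
                                                                                     
                                                                                     
                                                                                     
                                                                                     
                                                                                     
                                                                                     
                                                                                     
                                                                                     
                                                                                     
                                                                                     
                                                                                     
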